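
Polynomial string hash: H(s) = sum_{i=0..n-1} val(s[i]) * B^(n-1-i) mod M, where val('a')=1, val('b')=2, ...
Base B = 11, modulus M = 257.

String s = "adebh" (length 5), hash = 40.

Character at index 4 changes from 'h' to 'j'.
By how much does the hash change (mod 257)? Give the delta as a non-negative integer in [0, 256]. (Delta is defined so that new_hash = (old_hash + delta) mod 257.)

Answer: 2

Derivation:
Delta formula: (val(new) - val(old)) * B^(n-1-k) mod M
  val('j') - val('h') = 10 - 8 = 2
  B^(n-1-k) = 11^0 mod 257 = 1
  Delta = 2 * 1 mod 257 = 2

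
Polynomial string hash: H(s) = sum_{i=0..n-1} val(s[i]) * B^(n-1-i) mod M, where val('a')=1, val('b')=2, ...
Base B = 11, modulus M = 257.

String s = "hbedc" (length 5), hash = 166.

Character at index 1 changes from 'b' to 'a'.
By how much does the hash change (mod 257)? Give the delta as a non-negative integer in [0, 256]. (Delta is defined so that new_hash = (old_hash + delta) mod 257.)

Answer: 211

Derivation:
Delta formula: (val(new) - val(old)) * B^(n-1-k) mod M
  val('a') - val('b') = 1 - 2 = -1
  B^(n-1-k) = 11^3 mod 257 = 46
  Delta = -1 * 46 mod 257 = 211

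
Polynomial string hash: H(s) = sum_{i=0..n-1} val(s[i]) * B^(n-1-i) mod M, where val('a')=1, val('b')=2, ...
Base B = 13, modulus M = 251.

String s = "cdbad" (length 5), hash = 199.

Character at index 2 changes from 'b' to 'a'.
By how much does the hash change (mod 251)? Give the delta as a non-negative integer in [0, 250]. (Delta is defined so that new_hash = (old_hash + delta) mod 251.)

Answer: 82

Derivation:
Delta formula: (val(new) - val(old)) * B^(n-1-k) mod M
  val('a') - val('b') = 1 - 2 = -1
  B^(n-1-k) = 13^2 mod 251 = 169
  Delta = -1 * 169 mod 251 = 82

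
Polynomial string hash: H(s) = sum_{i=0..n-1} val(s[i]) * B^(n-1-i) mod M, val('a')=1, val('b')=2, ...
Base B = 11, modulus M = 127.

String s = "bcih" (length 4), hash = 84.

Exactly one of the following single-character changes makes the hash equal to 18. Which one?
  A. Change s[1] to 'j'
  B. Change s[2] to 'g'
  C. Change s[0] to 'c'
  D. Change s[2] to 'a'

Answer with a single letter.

Answer: C

Derivation:
Option A: s[1]='c'->'j', delta=(10-3)*11^2 mod 127 = 85, hash=84+85 mod 127 = 42
Option B: s[2]='i'->'g', delta=(7-9)*11^1 mod 127 = 105, hash=84+105 mod 127 = 62
Option C: s[0]='b'->'c', delta=(3-2)*11^3 mod 127 = 61, hash=84+61 mod 127 = 18 <-- target
Option D: s[2]='i'->'a', delta=(1-9)*11^1 mod 127 = 39, hash=84+39 mod 127 = 123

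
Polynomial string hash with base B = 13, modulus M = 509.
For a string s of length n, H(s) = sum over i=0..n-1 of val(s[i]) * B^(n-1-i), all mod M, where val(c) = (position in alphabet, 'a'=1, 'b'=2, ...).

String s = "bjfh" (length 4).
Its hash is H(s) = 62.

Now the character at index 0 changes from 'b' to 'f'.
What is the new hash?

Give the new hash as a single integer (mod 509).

Answer: 197

Derivation:
val('b') = 2, val('f') = 6
Position k = 0, exponent = n-1-k = 3
B^3 mod M = 13^3 mod 509 = 161
Delta = (6 - 2) * 161 mod 509 = 135
New hash = (62 + 135) mod 509 = 197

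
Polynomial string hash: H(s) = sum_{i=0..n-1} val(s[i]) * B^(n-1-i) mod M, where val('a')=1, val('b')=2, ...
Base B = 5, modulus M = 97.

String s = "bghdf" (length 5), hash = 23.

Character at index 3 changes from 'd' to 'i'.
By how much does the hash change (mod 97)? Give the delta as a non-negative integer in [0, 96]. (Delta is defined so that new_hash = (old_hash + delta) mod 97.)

Delta formula: (val(new) - val(old)) * B^(n-1-k) mod M
  val('i') - val('d') = 9 - 4 = 5
  B^(n-1-k) = 5^1 mod 97 = 5
  Delta = 5 * 5 mod 97 = 25

Answer: 25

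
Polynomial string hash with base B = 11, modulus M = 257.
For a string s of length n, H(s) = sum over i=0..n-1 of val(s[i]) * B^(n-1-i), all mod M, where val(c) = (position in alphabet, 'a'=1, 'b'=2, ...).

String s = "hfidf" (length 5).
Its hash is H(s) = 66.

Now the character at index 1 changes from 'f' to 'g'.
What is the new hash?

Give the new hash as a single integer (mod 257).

Answer: 112

Derivation:
val('f') = 6, val('g') = 7
Position k = 1, exponent = n-1-k = 3
B^3 mod M = 11^3 mod 257 = 46
Delta = (7 - 6) * 46 mod 257 = 46
New hash = (66 + 46) mod 257 = 112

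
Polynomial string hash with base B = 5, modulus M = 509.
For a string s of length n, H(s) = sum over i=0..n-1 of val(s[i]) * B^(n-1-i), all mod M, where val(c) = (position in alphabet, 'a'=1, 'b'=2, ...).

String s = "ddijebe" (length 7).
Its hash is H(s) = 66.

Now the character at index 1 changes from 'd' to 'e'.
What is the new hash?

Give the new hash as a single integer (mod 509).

Answer: 137

Derivation:
val('d') = 4, val('e') = 5
Position k = 1, exponent = n-1-k = 5
B^5 mod M = 5^5 mod 509 = 71
Delta = (5 - 4) * 71 mod 509 = 71
New hash = (66 + 71) mod 509 = 137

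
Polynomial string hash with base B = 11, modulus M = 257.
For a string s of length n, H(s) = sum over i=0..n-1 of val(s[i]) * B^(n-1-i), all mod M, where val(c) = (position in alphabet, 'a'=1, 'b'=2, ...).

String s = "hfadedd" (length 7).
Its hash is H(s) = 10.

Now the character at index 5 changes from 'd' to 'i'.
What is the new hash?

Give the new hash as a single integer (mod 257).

Answer: 65

Derivation:
val('d') = 4, val('i') = 9
Position k = 5, exponent = n-1-k = 1
B^1 mod M = 11^1 mod 257 = 11
Delta = (9 - 4) * 11 mod 257 = 55
New hash = (10 + 55) mod 257 = 65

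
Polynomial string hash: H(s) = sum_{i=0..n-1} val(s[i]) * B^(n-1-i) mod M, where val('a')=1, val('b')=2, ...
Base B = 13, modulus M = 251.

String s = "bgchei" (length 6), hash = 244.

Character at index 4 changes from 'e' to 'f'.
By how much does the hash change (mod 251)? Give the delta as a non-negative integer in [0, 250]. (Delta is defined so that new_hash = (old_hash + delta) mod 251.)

Answer: 13

Derivation:
Delta formula: (val(new) - val(old)) * B^(n-1-k) mod M
  val('f') - val('e') = 6 - 5 = 1
  B^(n-1-k) = 13^1 mod 251 = 13
  Delta = 1 * 13 mod 251 = 13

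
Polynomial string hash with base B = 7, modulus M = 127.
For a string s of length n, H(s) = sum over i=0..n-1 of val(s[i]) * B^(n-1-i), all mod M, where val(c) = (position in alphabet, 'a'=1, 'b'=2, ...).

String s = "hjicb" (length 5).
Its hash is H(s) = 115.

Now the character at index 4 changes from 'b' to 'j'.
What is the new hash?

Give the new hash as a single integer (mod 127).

Answer: 123

Derivation:
val('b') = 2, val('j') = 10
Position k = 4, exponent = n-1-k = 0
B^0 mod M = 7^0 mod 127 = 1
Delta = (10 - 2) * 1 mod 127 = 8
New hash = (115 + 8) mod 127 = 123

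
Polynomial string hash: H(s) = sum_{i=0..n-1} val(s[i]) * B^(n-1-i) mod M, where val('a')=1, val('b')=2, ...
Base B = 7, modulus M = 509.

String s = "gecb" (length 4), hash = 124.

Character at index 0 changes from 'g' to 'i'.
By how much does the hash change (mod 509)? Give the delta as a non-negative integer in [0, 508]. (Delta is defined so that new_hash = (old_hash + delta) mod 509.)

Answer: 177

Derivation:
Delta formula: (val(new) - val(old)) * B^(n-1-k) mod M
  val('i') - val('g') = 9 - 7 = 2
  B^(n-1-k) = 7^3 mod 509 = 343
  Delta = 2 * 343 mod 509 = 177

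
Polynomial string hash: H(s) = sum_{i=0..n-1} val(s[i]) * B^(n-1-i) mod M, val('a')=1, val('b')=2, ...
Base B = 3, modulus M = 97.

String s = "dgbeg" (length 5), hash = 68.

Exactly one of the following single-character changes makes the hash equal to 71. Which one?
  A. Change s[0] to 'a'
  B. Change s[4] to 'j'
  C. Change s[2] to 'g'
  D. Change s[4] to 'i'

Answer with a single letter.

Option A: s[0]='d'->'a', delta=(1-4)*3^4 mod 97 = 48, hash=68+48 mod 97 = 19
Option B: s[4]='g'->'j', delta=(10-7)*3^0 mod 97 = 3, hash=68+3 mod 97 = 71 <-- target
Option C: s[2]='b'->'g', delta=(7-2)*3^2 mod 97 = 45, hash=68+45 mod 97 = 16
Option D: s[4]='g'->'i', delta=(9-7)*3^0 mod 97 = 2, hash=68+2 mod 97 = 70

Answer: B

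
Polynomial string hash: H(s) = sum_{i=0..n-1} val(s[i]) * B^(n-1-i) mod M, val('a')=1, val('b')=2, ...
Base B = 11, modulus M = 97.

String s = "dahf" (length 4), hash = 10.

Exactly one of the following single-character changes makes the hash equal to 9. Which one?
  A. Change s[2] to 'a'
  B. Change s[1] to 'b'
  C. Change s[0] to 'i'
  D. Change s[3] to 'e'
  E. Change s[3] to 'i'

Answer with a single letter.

Option A: s[2]='h'->'a', delta=(1-8)*11^1 mod 97 = 20, hash=10+20 mod 97 = 30
Option B: s[1]='a'->'b', delta=(2-1)*11^2 mod 97 = 24, hash=10+24 mod 97 = 34
Option C: s[0]='d'->'i', delta=(9-4)*11^3 mod 97 = 59, hash=10+59 mod 97 = 69
Option D: s[3]='f'->'e', delta=(5-6)*11^0 mod 97 = 96, hash=10+96 mod 97 = 9 <-- target
Option E: s[3]='f'->'i', delta=(9-6)*11^0 mod 97 = 3, hash=10+3 mod 97 = 13

Answer: D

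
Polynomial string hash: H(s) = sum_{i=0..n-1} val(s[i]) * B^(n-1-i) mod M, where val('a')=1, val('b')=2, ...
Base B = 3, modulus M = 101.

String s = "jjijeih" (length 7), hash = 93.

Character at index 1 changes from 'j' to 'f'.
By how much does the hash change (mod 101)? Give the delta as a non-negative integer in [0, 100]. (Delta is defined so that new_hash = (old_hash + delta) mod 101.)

Answer: 38

Derivation:
Delta formula: (val(new) - val(old)) * B^(n-1-k) mod M
  val('f') - val('j') = 6 - 10 = -4
  B^(n-1-k) = 3^5 mod 101 = 41
  Delta = -4 * 41 mod 101 = 38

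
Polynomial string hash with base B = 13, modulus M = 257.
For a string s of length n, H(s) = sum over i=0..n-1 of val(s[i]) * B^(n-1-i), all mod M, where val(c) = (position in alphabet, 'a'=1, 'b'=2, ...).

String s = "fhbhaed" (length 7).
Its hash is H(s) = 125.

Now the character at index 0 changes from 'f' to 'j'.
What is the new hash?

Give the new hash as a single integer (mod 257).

Answer: 236

Derivation:
val('f') = 6, val('j') = 10
Position k = 0, exponent = n-1-k = 6
B^6 mod M = 13^6 mod 257 = 92
Delta = (10 - 6) * 92 mod 257 = 111
New hash = (125 + 111) mod 257 = 236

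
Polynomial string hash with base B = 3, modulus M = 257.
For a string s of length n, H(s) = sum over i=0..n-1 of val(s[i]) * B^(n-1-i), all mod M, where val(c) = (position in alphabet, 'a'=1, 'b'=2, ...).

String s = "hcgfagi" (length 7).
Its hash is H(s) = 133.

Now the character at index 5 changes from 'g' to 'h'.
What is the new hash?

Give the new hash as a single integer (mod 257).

Answer: 136

Derivation:
val('g') = 7, val('h') = 8
Position k = 5, exponent = n-1-k = 1
B^1 mod M = 3^1 mod 257 = 3
Delta = (8 - 7) * 3 mod 257 = 3
New hash = (133 + 3) mod 257 = 136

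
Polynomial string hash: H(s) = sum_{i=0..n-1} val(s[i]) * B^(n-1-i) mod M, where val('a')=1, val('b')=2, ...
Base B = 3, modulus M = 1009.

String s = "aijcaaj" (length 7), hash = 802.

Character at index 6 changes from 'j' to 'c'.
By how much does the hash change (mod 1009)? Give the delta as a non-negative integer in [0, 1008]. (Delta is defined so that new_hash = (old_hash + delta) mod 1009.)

Answer: 1002

Derivation:
Delta formula: (val(new) - val(old)) * B^(n-1-k) mod M
  val('c') - val('j') = 3 - 10 = -7
  B^(n-1-k) = 3^0 mod 1009 = 1
  Delta = -7 * 1 mod 1009 = 1002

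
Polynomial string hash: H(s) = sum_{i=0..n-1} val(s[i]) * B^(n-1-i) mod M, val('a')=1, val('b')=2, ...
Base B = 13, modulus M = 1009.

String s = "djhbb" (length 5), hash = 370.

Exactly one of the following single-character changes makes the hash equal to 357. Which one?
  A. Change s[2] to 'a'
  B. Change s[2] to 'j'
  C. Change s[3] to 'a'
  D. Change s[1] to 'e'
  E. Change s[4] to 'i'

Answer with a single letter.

Answer: C

Derivation:
Option A: s[2]='h'->'a', delta=(1-8)*13^2 mod 1009 = 835, hash=370+835 mod 1009 = 196
Option B: s[2]='h'->'j', delta=(10-8)*13^2 mod 1009 = 338, hash=370+338 mod 1009 = 708
Option C: s[3]='b'->'a', delta=(1-2)*13^1 mod 1009 = 996, hash=370+996 mod 1009 = 357 <-- target
Option D: s[1]='j'->'e', delta=(5-10)*13^3 mod 1009 = 114, hash=370+114 mod 1009 = 484
Option E: s[4]='b'->'i', delta=(9-2)*13^0 mod 1009 = 7, hash=370+7 mod 1009 = 377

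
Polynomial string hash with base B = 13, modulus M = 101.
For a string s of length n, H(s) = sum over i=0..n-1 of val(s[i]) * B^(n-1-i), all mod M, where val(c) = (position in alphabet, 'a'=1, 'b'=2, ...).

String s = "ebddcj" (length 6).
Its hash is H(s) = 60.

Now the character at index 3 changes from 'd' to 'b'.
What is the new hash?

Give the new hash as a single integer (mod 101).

Answer: 25

Derivation:
val('d') = 4, val('b') = 2
Position k = 3, exponent = n-1-k = 2
B^2 mod M = 13^2 mod 101 = 68
Delta = (2 - 4) * 68 mod 101 = 66
New hash = (60 + 66) mod 101 = 25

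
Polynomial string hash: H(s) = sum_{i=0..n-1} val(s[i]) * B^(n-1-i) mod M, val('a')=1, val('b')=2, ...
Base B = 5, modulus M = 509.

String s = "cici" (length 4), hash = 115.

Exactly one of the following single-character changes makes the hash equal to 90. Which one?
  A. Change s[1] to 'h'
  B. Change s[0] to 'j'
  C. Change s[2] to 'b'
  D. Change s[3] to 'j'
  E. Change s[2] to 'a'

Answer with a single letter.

Answer: A

Derivation:
Option A: s[1]='i'->'h', delta=(8-9)*5^2 mod 509 = 484, hash=115+484 mod 509 = 90 <-- target
Option B: s[0]='c'->'j', delta=(10-3)*5^3 mod 509 = 366, hash=115+366 mod 509 = 481
Option C: s[2]='c'->'b', delta=(2-3)*5^1 mod 509 = 504, hash=115+504 mod 509 = 110
Option D: s[3]='i'->'j', delta=(10-9)*5^0 mod 509 = 1, hash=115+1 mod 509 = 116
Option E: s[2]='c'->'a', delta=(1-3)*5^1 mod 509 = 499, hash=115+499 mod 509 = 105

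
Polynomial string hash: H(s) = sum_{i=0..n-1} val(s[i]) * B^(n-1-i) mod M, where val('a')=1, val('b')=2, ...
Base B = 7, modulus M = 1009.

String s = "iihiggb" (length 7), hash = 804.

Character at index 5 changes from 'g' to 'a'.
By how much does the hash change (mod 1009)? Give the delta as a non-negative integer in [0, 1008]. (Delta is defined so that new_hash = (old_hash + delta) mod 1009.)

Answer: 967

Derivation:
Delta formula: (val(new) - val(old)) * B^(n-1-k) mod M
  val('a') - val('g') = 1 - 7 = -6
  B^(n-1-k) = 7^1 mod 1009 = 7
  Delta = -6 * 7 mod 1009 = 967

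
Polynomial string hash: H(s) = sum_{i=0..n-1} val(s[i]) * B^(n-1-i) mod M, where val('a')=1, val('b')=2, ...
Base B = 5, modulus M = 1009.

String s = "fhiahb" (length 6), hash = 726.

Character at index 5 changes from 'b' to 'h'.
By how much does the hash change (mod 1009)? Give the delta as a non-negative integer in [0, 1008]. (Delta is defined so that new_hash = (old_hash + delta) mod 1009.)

Delta formula: (val(new) - val(old)) * B^(n-1-k) mod M
  val('h') - val('b') = 8 - 2 = 6
  B^(n-1-k) = 5^0 mod 1009 = 1
  Delta = 6 * 1 mod 1009 = 6

Answer: 6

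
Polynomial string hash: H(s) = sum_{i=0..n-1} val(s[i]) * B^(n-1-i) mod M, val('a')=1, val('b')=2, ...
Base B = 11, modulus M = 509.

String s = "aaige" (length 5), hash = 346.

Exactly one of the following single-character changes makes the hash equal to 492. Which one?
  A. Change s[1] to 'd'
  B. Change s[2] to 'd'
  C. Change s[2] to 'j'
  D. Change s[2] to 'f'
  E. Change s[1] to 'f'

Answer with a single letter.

Option A: s[1]='a'->'d', delta=(4-1)*11^3 mod 509 = 430, hash=346+430 mod 509 = 267
Option B: s[2]='i'->'d', delta=(4-9)*11^2 mod 509 = 413, hash=346+413 mod 509 = 250
Option C: s[2]='i'->'j', delta=(10-9)*11^2 mod 509 = 121, hash=346+121 mod 509 = 467
Option D: s[2]='i'->'f', delta=(6-9)*11^2 mod 509 = 146, hash=346+146 mod 509 = 492 <-- target
Option E: s[1]='a'->'f', delta=(6-1)*11^3 mod 509 = 38, hash=346+38 mod 509 = 384

Answer: D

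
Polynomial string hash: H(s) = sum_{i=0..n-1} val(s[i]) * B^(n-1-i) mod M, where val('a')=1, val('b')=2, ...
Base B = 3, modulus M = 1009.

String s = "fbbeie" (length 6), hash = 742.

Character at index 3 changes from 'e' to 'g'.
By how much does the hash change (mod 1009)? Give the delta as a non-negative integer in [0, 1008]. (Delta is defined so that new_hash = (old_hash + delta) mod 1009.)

Answer: 18

Derivation:
Delta formula: (val(new) - val(old)) * B^(n-1-k) mod M
  val('g') - val('e') = 7 - 5 = 2
  B^(n-1-k) = 3^2 mod 1009 = 9
  Delta = 2 * 9 mod 1009 = 18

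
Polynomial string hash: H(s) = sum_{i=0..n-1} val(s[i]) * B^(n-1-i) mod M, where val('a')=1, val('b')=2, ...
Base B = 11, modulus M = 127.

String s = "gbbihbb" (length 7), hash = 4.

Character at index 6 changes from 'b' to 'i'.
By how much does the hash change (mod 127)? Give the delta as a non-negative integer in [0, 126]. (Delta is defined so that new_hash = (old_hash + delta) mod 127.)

Delta formula: (val(new) - val(old)) * B^(n-1-k) mod M
  val('i') - val('b') = 9 - 2 = 7
  B^(n-1-k) = 11^0 mod 127 = 1
  Delta = 7 * 1 mod 127 = 7

Answer: 7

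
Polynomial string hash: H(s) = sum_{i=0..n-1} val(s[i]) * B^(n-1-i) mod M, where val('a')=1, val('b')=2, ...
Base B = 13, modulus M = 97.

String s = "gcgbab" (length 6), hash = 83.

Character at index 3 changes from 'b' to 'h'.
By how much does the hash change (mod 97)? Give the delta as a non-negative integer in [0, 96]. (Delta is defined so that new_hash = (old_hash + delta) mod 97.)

Delta formula: (val(new) - val(old)) * B^(n-1-k) mod M
  val('h') - val('b') = 8 - 2 = 6
  B^(n-1-k) = 13^2 mod 97 = 72
  Delta = 6 * 72 mod 97 = 44

Answer: 44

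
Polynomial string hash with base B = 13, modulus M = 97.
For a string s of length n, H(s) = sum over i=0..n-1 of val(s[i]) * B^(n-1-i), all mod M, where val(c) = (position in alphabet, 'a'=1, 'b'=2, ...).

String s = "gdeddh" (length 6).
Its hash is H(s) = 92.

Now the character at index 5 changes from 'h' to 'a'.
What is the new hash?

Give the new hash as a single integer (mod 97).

Answer: 85

Derivation:
val('h') = 8, val('a') = 1
Position k = 5, exponent = n-1-k = 0
B^0 mod M = 13^0 mod 97 = 1
Delta = (1 - 8) * 1 mod 97 = 90
New hash = (92 + 90) mod 97 = 85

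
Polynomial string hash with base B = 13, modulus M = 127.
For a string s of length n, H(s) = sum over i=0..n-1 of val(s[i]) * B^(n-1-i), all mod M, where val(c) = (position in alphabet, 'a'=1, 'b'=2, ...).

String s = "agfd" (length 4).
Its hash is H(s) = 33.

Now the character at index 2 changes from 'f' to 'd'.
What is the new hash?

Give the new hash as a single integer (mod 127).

val('f') = 6, val('d') = 4
Position k = 2, exponent = n-1-k = 1
B^1 mod M = 13^1 mod 127 = 13
Delta = (4 - 6) * 13 mod 127 = 101
New hash = (33 + 101) mod 127 = 7

Answer: 7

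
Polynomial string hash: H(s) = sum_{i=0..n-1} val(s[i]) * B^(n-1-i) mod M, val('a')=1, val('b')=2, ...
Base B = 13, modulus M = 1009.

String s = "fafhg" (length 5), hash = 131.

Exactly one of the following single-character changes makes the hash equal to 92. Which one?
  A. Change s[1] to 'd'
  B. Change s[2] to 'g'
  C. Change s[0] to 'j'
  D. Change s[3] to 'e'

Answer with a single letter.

Answer: D

Derivation:
Option A: s[1]='a'->'d', delta=(4-1)*13^3 mod 1009 = 537, hash=131+537 mod 1009 = 668
Option B: s[2]='f'->'g', delta=(7-6)*13^2 mod 1009 = 169, hash=131+169 mod 1009 = 300
Option C: s[0]='f'->'j', delta=(10-6)*13^4 mod 1009 = 227, hash=131+227 mod 1009 = 358
Option D: s[3]='h'->'e', delta=(5-8)*13^1 mod 1009 = 970, hash=131+970 mod 1009 = 92 <-- target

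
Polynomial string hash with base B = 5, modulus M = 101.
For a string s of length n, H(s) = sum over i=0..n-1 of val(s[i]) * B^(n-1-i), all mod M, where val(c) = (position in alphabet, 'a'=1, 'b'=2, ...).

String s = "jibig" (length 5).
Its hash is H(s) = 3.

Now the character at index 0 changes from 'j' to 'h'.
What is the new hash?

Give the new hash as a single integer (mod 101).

val('j') = 10, val('h') = 8
Position k = 0, exponent = n-1-k = 4
B^4 mod M = 5^4 mod 101 = 19
Delta = (8 - 10) * 19 mod 101 = 63
New hash = (3 + 63) mod 101 = 66

Answer: 66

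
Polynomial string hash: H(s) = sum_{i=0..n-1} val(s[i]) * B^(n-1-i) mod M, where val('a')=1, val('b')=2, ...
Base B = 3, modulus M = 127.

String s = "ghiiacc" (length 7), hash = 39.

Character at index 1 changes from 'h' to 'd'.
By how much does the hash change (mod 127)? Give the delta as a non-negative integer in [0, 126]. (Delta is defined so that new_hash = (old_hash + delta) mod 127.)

Answer: 44

Derivation:
Delta formula: (val(new) - val(old)) * B^(n-1-k) mod M
  val('d') - val('h') = 4 - 8 = -4
  B^(n-1-k) = 3^5 mod 127 = 116
  Delta = -4 * 116 mod 127 = 44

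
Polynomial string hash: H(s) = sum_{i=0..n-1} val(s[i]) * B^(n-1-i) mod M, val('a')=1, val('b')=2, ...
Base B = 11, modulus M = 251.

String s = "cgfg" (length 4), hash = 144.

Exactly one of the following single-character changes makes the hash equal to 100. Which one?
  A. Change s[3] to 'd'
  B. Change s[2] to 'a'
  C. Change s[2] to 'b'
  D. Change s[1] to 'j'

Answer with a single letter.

Answer: C

Derivation:
Option A: s[3]='g'->'d', delta=(4-7)*11^0 mod 251 = 248, hash=144+248 mod 251 = 141
Option B: s[2]='f'->'a', delta=(1-6)*11^1 mod 251 = 196, hash=144+196 mod 251 = 89
Option C: s[2]='f'->'b', delta=(2-6)*11^1 mod 251 = 207, hash=144+207 mod 251 = 100 <-- target
Option D: s[1]='g'->'j', delta=(10-7)*11^2 mod 251 = 112, hash=144+112 mod 251 = 5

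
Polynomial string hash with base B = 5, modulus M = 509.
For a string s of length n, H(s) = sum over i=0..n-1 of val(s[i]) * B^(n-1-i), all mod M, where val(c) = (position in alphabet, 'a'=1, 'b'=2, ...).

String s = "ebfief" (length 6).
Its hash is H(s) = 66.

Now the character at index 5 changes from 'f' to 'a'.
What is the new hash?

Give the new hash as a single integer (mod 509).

Answer: 61

Derivation:
val('f') = 6, val('a') = 1
Position k = 5, exponent = n-1-k = 0
B^0 mod M = 5^0 mod 509 = 1
Delta = (1 - 6) * 1 mod 509 = 504
New hash = (66 + 504) mod 509 = 61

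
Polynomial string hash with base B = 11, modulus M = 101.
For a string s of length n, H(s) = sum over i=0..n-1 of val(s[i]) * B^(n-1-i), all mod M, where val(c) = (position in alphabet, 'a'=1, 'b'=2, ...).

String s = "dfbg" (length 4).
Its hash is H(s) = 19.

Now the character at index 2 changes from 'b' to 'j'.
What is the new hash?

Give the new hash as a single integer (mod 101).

Answer: 6

Derivation:
val('b') = 2, val('j') = 10
Position k = 2, exponent = n-1-k = 1
B^1 mod M = 11^1 mod 101 = 11
Delta = (10 - 2) * 11 mod 101 = 88
New hash = (19 + 88) mod 101 = 6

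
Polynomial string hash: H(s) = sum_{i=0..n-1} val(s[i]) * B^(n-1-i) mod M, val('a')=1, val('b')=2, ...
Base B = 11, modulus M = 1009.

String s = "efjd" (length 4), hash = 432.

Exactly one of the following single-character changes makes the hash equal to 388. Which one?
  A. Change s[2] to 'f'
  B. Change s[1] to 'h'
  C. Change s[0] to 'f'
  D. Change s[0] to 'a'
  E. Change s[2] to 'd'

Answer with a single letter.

Answer: A

Derivation:
Option A: s[2]='j'->'f', delta=(6-10)*11^1 mod 1009 = 965, hash=432+965 mod 1009 = 388 <-- target
Option B: s[1]='f'->'h', delta=(8-6)*11^2 mod 1009 = 242, hash=432+242 mod 1009 = 674
Option C: s[0]='e'->'f', delta=(6-5)*11^3 mod 1009 = 322, hash=432+322 mod 1009 = 754
Option D: s[0]='e'->'a', delta=(1-5)*11^3 mod 1009 = 730, hash=432+730 mod 1009 = 153
Option E: s[2]='j'->'d', delta=(4-10)*11^1 mod 1009 = 943, hash=432+943 mod 1009 = 366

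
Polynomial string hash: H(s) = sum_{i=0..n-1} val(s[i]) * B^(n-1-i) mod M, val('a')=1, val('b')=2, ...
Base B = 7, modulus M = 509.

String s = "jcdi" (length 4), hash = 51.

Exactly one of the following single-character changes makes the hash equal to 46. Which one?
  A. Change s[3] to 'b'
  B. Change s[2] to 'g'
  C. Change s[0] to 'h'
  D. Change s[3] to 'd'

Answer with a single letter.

Option A: s[3]='i'->'b', delta=(2-9)*7^0 mod 509 = 502, hash=51+502 mod 509 = 44
Option B: s[2]='d'->'g', delta=(7-4)*7^1 mod 509 = 21, hash=51+21 mod 509 = 72
Option C: s[0]='j'->'h', delta=(8-10)*7^3 mod 509 = 332, hash=51+332 mod 509 = 383
Option D: s[3]='i'->'d', delta=(4-9)*7^0 mod 509 = 504, hash=51+504 mod 509 = 46 <-- target

Answer: D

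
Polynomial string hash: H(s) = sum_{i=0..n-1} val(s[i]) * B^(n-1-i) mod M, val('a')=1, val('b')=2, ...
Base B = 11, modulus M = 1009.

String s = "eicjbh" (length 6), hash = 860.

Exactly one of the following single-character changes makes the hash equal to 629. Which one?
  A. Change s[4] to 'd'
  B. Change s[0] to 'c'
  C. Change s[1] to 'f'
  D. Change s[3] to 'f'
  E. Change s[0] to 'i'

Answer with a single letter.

Option A: s[4]='b'->'d', delta=(4-2)*11^1 mod 1009 = 22, hash=860+22 mod 1009 = 882
Option B: s[0]='e'->'c', delta=(3-5)*11^5 mod 1009 = 778, hash=860+778 mod 1009 = 629 <-- target
Option C: s[1]='i'->'f', delta=(6-9)*11^4 mod 1009 = 473, hash=860+473 mod 1009 = 324
Option D: s[3]='j'->'f', delta=(6-10)*11^2 mod 1009 = 525, hash=860+525 mod 1009 = 376
Option E: s[0]='e'->'i', delta=(9-5)*11^5 mod 1009 = 462, hash=860+462 mod 1009 = 313

Answer: B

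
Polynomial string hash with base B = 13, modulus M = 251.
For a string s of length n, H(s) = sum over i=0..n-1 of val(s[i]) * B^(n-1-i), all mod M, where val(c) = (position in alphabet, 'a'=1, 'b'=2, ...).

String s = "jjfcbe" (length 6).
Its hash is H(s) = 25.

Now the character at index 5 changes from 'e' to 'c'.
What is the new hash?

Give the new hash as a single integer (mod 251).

Answer: 23

Derivation:
val('e') = 5, val('c') = 3
Position k = 5, exponent = n-1-k = 0
B^0 mod M = 13^0 mod 251 = 1
Delta = (3 - 5) * 1 mod 251 = 249
New hash = (25 + 249) mod 251 = 23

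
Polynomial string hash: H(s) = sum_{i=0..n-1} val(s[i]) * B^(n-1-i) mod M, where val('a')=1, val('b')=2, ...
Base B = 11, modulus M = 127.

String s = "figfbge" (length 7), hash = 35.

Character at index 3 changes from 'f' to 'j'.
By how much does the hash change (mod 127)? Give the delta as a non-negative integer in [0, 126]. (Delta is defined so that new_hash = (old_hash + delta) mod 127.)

Answer: 117

Derivation:
Delta formula: (val(new) - val(old)) * B^(n-1-k) mod M
  val('j') - val('f') = 10 - 6 = 4
  B^(n-1-k) = 11^3 mod 127 = 61
  Delta = 4 * 61 mod 127 = 117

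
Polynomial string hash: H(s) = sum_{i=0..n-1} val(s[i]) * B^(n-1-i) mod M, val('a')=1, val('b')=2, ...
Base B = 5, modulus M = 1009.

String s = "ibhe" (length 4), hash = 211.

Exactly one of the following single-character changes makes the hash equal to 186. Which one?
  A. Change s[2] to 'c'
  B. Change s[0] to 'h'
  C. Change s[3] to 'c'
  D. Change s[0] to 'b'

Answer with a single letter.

Answer: A

Derivation:
Option A: s[2]='h'->'c', delta=(3-8)*5^1 mod 1009 = 984, hash=211+984 mod 1009 = 186 <-- target
Option B: s[0]='i'->'h', delta=(8-9)*5^3 mod 1009 = 884, hash=211+884 mod 1009 = 86
Option C: s[3]='e'->'c', delta=(3-5)*5^0 mod 1009 = 1007, hash=211+1007 mod 1009 = 209
Option D: s[0]='i'->'b', delta=(2-9)*5^3 mod 1009 = 134, hash=211+134 mod 1009 = 345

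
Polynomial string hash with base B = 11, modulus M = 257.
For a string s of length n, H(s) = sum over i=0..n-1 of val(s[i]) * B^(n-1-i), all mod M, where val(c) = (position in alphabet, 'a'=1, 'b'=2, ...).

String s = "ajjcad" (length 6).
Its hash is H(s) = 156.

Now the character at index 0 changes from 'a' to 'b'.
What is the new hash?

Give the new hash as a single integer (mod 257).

Answer: 68

Derivation:
val('a') = 1, val('b') = 2
Position k = 0, exponent = n-1-k = 5
B^5 mod M = 11^5 mod 257 = 169
Delta = (2 - 1) * 169 mod 257 = 169
New hash = (156 + 169) mod 257 = 68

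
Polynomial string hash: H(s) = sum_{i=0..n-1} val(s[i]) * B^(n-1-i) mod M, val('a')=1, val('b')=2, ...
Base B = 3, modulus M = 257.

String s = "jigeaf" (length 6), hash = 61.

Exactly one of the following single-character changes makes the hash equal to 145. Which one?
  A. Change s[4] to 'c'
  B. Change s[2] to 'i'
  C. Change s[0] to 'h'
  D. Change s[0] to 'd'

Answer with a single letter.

Option A: s[4]='a'->'c', delta=(3-1)*3^1 mod 257 = 6, hash=61+6 mod 257 = 67
Option B: s[2]='g'->'i', delta=(9-7)*3^3 mod 257 = 54, hash=61+54 mod 257 = 115
Option C: s[0]='j'->'h', delta=(8-10)*3^5 mod 257 = 28, hash=61+28 mod 257 = 89
Option D: s[0]='j'->'d', delta=(4-10)*3^5 mod 257 = 84, hash=61+84 mod 257 = 145 <-- target

Answer: D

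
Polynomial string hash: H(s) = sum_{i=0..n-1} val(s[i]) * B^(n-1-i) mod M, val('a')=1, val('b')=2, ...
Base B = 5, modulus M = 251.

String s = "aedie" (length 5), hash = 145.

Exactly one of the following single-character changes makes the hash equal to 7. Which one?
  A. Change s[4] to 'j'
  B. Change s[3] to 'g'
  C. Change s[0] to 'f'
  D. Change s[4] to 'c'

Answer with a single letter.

Answer: C

Derivation:
Option A: s[4]='e'->'j', delta=(10-5)*5^0 mod 251 = 5, hash=145+5 mod 251 = 150
Option B: s[3]='i'->'g', delta=(7-9)*5^1 mod 251 = 241, hash=145+241 mod 251 = 135
Option C: s[0]='a'->'f', delta=(6-1)*5^4 mod 251 = 113, hash=145+113 mod 251 = 7 <-- target
Option D: s[4]='e'->'c', delta=(3-5)*5^0 mod 251 = 249, hash=145+249 mod 251 = 143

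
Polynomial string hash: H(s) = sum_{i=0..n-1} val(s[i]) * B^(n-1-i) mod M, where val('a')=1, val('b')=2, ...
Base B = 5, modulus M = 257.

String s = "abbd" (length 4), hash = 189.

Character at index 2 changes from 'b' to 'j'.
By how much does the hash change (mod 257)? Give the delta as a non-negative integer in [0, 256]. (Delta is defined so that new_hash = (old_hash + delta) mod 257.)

Answer: 40

Derivation:
Delta formula: (val(new) - val(old)) * B^(n-1-k) mod M
  val('j') - val('b') = 10 - 2 = 8
  B^(n-1-k) = 5^1 mod 257 = 5
  Delta = 8 * 5 mod 257 = 40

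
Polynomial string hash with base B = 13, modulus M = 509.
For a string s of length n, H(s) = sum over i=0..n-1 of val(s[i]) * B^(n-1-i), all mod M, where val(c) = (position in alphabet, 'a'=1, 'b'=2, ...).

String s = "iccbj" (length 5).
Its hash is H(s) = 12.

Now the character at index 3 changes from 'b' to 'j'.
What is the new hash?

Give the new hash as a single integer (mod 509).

val('b') = 2, val('j') = 10
Position k = 3, exponent = n-1-k = 1
B^1 mod M = 13^1 mod 509 = 13
Delta = (10 - 2) * 13 mod 509 = 104
New hash = (12 + 104) mod 509 = 116

Answer: 116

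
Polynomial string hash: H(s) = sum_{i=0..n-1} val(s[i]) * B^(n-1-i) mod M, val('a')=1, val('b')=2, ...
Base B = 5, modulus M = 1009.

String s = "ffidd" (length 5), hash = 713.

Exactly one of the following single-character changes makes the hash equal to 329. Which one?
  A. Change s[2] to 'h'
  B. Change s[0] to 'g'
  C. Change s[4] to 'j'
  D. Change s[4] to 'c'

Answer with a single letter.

Answer: B

Derivation:
Option A: s[2]='i'->'h', delta=(8-9)*5^2 mod 1009 = 984, hash=713+984 mod 1009 = 688
Option B: s[0]='f'->'g', delta=(7-6)*5^4 mod 1009 = 625, hash=713+625 mod 1009 = 329 <-- target
Option C: s[4]='d'->'j', delta=(10-4)*5^0 mod 1009 = 6, hash=713+6 mod 1009 = 719
Option D: s[4]='d'->'c', delta=(3-4)*5^0 mod 1009 = 1008, hash=713+1008 mod 1009 = 712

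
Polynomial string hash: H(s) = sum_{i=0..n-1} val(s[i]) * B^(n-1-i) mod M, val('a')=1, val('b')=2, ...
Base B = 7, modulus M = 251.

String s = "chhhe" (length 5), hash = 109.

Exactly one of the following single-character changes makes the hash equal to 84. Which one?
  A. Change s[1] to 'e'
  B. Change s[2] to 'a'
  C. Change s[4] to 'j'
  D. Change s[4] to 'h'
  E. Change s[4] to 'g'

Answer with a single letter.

Option A: s[1]='h'->'e', delta=(5-8)*7^3 mod 251 = 226, hash=109+226 mod 251 = 84 <-- target
Option B: s[2]='h'->'a', delta=(1-8)*7^2 mod 251 = 159, hash=109+159 mod 251 = 17
Option C: s[4]='e'->'j', delta=(10-5)*7^0 mod 251 = 5, hash=109+5 mod 251 = 114
Option D: s[4]='e'->'h', delta=(8-5)*7^0 mod 251 = 3, hash=109+3 mod 251 = 112
Option E: s[4]='e'->'g', delta=(7-5)*7^0 mod 251 = 2, hash=109+2 mod 251 = 111

Answer: A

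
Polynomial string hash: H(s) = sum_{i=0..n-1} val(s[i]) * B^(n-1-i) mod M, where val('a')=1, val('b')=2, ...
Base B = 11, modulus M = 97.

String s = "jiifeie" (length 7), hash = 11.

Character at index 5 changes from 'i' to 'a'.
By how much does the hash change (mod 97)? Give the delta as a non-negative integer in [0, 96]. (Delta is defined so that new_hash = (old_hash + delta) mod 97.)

Delta formula: (val(new) - val(old)) * B^(n-1-k) mod M
  val('a') - val('i') = 1 - 9 = -8
  B^(n-1-k) = 11^1 mod 97 = 11
  Delta = -8 * 11 mod 97 = 9

Answer: 9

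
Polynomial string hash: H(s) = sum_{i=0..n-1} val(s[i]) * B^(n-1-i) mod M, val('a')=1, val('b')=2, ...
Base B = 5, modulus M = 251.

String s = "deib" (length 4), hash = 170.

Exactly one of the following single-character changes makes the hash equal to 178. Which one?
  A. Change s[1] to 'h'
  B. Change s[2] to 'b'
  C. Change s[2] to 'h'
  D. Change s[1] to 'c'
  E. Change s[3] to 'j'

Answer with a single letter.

Option A: s[1]='e'->'h', delta=(8-5)*5^2 mod 251 = 75, hash=170+75 mod 251 = 245
Option B: s[2]='i'->'b', delta=(2-9)*5^1 mod 251 = 216, hash=170+216 mod 251 = 135
Option C: s[2]='i'->'h', delta=(8-9)*5^1 mod 251 = 246, hash=170+246 mod 251 = 165
Option D: s[1]='e'->'c', delta=(3-5)*5^2 mod 251 = 201, hash=170+201 mod 251 = 120
Option E: s[3]='b'->'j', delta=(10-2)*5^0 mod 251 = 8, hash=170+8 mod 251 = 178 <-- target

Answer: E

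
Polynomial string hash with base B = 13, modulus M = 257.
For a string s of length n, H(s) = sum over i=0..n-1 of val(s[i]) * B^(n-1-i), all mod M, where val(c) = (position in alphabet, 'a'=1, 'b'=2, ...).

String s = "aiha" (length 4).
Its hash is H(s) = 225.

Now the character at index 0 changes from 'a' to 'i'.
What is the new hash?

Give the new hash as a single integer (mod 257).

val('a') = 1, val('i') = 9
Position k = 0, exponent = n-1-k = 3
B^3 mod M = 13^3 mod 257 = 141
Delta = (9 - 1) * 141 mod 257 = 100
New hash = (225 + 100) mod 257 = 68

Answer: 68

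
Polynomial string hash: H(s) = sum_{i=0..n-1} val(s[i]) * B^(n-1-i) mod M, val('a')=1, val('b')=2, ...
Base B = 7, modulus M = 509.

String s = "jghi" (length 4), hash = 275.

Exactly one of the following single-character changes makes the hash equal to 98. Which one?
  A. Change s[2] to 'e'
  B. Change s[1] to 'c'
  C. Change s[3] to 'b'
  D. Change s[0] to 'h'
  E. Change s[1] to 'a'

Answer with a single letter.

Answer: D

Derivation:
Option A: s[2]='h'->'e', delta=(5-8)*7^1 mod 509 = 488, hash=275+488 mod 509 = 254
Option B: s[1]='g'->'c', delta=(3-7)*7^2 mod 509 = 313, hash=275+313 mod 509 = 79
Option C: s[3]='i'->'b', delta=(2-9)*7^0 mod 509 = 502, hash=275+502 mod 509 = 268
Option D: s[0]='j'->'h', delta=(8-10)*7^3 mod 509 = 332, hash=275+332 mod 509 = 98 <-- target
Option E: s[1]='g'->'a', delta=(1-7)*7^2 mod 509 = 215, hash=275+215 mod 509 = 490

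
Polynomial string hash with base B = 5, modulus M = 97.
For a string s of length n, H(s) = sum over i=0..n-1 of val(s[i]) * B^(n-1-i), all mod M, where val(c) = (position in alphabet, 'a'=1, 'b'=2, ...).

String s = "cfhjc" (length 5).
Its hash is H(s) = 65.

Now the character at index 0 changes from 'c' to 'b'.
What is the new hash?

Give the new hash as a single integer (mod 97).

val('c') = 3, val('b') = 2
Position k = 0, exponent = n-1-k = 4
B^4 mod M = 5^4 mod 97 = 43
Delta = (2 - 3) * 43 mod 97 = 54
New hash = (65 + 54) mod 97 = 22

Answer: 22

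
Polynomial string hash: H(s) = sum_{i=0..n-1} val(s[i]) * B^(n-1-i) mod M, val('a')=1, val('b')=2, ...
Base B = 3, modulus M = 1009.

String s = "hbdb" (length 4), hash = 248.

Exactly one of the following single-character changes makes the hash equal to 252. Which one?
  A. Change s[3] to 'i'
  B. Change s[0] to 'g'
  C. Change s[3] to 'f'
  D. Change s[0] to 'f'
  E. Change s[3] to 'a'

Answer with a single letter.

Option A: s[3]='b'->'i', delta=(9-2)*3^0 mod 1009 = 7, hash=248+7 mod 1009 = 255
Option B: s[0]='h'->'g', delta=(7-8)*3^3 mod 1009 = 982, hash=248+982 mod 1009 = 221
Option C: s[3]='b'->'f', delta=(6-2)*3^0 mod 1009 = 4, hash=248+4 mod 1009 = 252 <-- target
Option D: s[0]='h'->'f', delta=(6-8)*3^3 mod 1009 = 955, hash=248+955 mod 1009 = 194
Option E: s[3]='b'->'a', delta=(1-2)*3^0 mod 1009 = 1008, hash=248+1008 mod 1009 = 247

Answer: C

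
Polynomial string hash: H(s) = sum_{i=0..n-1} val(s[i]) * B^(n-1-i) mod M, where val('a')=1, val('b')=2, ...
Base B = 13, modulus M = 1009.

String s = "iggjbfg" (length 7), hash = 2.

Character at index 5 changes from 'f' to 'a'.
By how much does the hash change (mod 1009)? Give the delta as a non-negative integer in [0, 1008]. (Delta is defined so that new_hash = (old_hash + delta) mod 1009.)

Answer: 944

Derivation:
Delta formula: (val(new) - val(old)) * B^(n-1-k) mod M
  val('a') - val('f') = 1 - 6 = -5
  B^(n-1-k) = 13^1 mod 1009 = 13
  Delta = -5 * 13 mod 1009 = 944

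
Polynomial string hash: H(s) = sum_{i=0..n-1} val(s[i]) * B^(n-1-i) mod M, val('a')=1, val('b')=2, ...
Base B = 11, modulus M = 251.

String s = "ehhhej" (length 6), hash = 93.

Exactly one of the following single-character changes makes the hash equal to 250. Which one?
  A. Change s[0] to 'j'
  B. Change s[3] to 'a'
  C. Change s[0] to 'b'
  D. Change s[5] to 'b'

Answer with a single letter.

Option A: s[0]='e'->'j', delta=(10-5)*11^5 mod 251 = 47, hash=93+47 mod 251 = 140
Option B: s[3]='h'->'a', delta=(1-8)*11^2 mod 251 = 157, hash=93+157 mod 251 = 250 <-- target
Option C: s[0]='e'->'b', delta=(2-5)*11^5 mod 251 = 22, hash=93+22 mod 251 = 115
Option D: s[5]='j'->'b', delta=(2-10)*11^0 mod 251 = 243, hash=93+243 mod 251 = 85

Answer: B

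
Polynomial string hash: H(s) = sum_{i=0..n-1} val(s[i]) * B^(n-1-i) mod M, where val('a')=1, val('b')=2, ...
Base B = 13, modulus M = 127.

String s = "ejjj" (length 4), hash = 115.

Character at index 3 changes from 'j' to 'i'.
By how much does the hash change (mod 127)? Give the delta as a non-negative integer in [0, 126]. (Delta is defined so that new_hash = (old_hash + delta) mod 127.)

Delta formula: (val(new) - val(old)) * B^(n-1-k) mod M
  val('i') - val('j') = 9 - 10 = -1
  B^(n-1-k) = 13^0 mod 127 = 1
  Delta = -1 * 1 mod 127 = 126

Answer: 126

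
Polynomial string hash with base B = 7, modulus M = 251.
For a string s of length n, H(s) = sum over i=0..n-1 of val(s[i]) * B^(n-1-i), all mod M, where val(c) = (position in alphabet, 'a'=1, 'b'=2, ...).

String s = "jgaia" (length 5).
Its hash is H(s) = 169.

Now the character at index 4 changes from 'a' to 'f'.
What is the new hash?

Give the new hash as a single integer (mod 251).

Answer: 174

Derivation:
val('a') = 1, val('f') = 6
Position k = 4, exponent = n-1-k = 0
B^0 mod M = 7^0 mod 251 = 1
Delta = (6 - 1) * 1 mod 251 = 5
New hash = (169 + 5) mod 251 = 174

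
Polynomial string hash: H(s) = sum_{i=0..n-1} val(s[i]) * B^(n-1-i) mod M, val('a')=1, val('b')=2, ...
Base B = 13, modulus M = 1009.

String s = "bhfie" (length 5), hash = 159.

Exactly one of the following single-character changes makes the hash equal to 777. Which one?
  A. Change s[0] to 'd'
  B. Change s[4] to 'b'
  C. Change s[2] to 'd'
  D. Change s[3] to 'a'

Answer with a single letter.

Option A: s[0]='b'->'d', delta=(4-2)*13^4 mod 1009 = 618, hash=159+618 mod 1009 = 777 <-- target
Option B: s[4]='e'->'b', delta=(2-5)*13^0 mod 1009 = 1006, hash=159+1006 mod 1009 = 156
Option C: s[2]='f'->'d', delta=(4-6)*13^2 mod 1009 = 671, hash=159+671 mod 1009 = 830
Option D: s[3]='i'->'a', delta=(1-9)*13^1 mod 1009 = 905, hash=159+905 mod 1009 = 55

Answer: A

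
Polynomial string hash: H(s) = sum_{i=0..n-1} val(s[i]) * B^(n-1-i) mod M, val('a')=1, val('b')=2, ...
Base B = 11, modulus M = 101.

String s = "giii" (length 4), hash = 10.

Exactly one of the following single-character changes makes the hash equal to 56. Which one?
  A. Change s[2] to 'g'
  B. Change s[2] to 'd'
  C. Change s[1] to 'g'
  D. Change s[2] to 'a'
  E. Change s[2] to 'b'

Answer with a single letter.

Option A: s[2]='i'->'g', delta=(7-9)*11^1 mod 101 = 79, hash=10+79 mod 101 = 89
Option B: s[2]='i'->'d', delta=(4-9)*11^1 mod 101 = 46, hash=10+46 mod 101 = 56 <-- target
Option C: s[1]='i'->'g', delta=(7-9)*11^2 mod 101 = 61, hash=10+61 mod 101 = 71
Option D: s[2]='i'->'a', delta=(1-9)*11^1 mod 101 = 13, hash=10+13 mod 101 = 23
Option E: s[2]='i'->'b', delta=(2-9)*11^1 mod 101 = 24, hash=10+24 mod 101 = 34

Answer: B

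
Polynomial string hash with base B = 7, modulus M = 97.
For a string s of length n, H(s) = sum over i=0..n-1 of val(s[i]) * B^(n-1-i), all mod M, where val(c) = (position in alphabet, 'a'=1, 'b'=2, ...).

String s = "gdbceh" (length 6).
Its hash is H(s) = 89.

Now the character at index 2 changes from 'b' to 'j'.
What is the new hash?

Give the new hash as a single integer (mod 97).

val('b') = 2, val('j') = 10
Position k = 2, exponent = n-1-k = 3
B^3 mod M = 7^3 mod 97 = 52
Delta = (10 - 2) * 52 mod 97 = 28
New hash = (89 + 28) mod 97 = 20

Answer: 20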